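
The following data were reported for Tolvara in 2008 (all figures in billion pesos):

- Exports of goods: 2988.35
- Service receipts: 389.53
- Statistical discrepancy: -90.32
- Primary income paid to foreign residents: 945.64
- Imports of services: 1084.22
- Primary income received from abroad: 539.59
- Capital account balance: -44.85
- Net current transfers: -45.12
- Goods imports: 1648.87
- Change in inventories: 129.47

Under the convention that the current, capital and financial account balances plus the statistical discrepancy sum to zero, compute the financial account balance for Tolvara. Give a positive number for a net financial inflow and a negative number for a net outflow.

-58.45

Goods balance = 2988.35 - 1648.87 = 1339.48
Services balance = 389.53 - 1084.22 = -694.69
Trade balance (goods + services) = 1339.48 + (-694.69) = 644.79
Net primary income = 539.59 - 945.64 = -406.05
Net secondary income = -45.12
Current account = 644.79 + (-406.05) + (-45.12) = 193.62
Financial account = -(193.62 + (-44.85) + (-90.32)) = -58.45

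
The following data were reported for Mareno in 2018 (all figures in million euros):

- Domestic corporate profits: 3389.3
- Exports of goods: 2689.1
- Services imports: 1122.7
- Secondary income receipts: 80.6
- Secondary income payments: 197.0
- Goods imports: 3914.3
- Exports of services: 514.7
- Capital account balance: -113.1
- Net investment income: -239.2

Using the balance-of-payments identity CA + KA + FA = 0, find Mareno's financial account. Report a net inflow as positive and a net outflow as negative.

Goods balance = 2689.1 - 3914.3 = -1225.2
Services balance = 514.7 - 1122.7 = -608.0
Trade balance (goods + services) = -1225.2 + (-608.0) = -1833.2
Net primary income = -239.2
Net secondary income = 80.6 - 197.0 = -116.4
Current account = -1833.2 + (-239.2) + (-116.4) = -2188.8
Financial account = -(-2188.8 + (-113.1)) = 2301.9

2301.9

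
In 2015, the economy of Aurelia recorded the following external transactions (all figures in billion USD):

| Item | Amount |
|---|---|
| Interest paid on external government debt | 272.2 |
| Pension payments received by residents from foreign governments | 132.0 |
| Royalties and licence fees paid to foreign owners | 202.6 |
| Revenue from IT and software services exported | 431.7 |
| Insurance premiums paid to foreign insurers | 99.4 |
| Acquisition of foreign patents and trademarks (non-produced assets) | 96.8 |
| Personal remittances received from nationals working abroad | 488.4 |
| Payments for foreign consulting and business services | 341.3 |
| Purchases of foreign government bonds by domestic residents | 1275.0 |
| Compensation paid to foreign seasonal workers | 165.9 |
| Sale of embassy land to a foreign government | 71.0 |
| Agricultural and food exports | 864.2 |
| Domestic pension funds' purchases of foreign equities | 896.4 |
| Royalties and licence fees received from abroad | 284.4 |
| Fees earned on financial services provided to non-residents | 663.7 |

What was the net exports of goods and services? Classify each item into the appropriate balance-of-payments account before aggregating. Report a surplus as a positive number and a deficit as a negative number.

1600.7

Goods: 864.2
Services: 284.4 + 663.7 + 431.7 - 341.3 - 202.6 - 99.4 = 736.5
Trade balance = 864.2 + 736.5 = 1600.7
(Excluded from the trade balance — primary income: interest paid on external government debt 272.2, compensation paid to foreign seasonal workers 165.9; secondary income: pension payments received by residents from foreign governments 132.0, personal remittances received from nationals working abroad 488.4; capital account: acquisition of foreign patents and trademarks (non-produced assets) 96.8, sale of embassy land to a foreign government 71.0; financial account: purchases of foreign government bonds by domestic residents 1275.0, domestic pension funds' purchases of foreign equities 896.4.)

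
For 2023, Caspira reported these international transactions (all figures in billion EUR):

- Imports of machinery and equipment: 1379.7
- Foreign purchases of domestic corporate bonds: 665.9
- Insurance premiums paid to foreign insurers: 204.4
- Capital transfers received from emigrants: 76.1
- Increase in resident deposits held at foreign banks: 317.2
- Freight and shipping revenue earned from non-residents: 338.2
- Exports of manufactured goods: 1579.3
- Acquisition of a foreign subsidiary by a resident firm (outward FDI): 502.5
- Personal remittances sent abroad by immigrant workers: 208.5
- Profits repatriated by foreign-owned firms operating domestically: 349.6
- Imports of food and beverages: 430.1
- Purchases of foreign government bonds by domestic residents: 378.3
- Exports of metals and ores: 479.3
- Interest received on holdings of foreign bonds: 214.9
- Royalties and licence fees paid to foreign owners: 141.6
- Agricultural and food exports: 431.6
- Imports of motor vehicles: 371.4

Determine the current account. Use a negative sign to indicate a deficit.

Goods: -371.4 - 1379.7 + 479.3 + 431.6 - 430.1 + 1579.3 = 309.0
Services: -204.4 - 141.6 + 338.2 = -7.8
Primary income: -349.6 + 214.9 = -134.7
Secondary income: -208.5
Current account = 309.0 + (-7.8) + (-134.7) + (-208.5) = -42.0
(Excluded from the current account — financial account: foreign purchases of domestic corporate bonds 665.9, increase in resident deposits held at foreign banks 317.2, acquisition of a foreign subsidiary by a resident firm (outward FDI) 502.5, purchases of foreign government bonds by domestic residents 378.3; capital account: capital transfers received from emigrants 76.1.)

-42.0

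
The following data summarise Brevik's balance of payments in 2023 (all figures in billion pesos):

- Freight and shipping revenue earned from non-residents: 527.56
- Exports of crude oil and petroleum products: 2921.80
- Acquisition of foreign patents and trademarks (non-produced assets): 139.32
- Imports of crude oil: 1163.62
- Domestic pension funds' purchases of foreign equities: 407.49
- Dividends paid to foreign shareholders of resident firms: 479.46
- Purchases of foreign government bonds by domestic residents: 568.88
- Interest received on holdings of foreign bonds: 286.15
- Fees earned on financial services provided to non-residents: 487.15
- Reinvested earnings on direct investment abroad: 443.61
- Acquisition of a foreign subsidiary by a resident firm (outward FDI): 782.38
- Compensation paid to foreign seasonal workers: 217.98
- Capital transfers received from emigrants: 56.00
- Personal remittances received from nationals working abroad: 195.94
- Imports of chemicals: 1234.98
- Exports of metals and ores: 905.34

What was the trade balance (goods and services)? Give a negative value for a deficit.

Goods: 2921.80 - 1234.98 - 1163.62 + 905.34 = 1428.54
Services: 487.15 + 527.56 = 1014.71
Trade balance = 1428.54 + 1014.71 = 2443.25
(Excluded from the trade balance — capital account: acquisition of foreign patents and trademarks (non-produced assets) 139.32, capital transfers received from emigrants 56.00; financial account: domestic pension funds' purchases of foreign equities 407.49, purchases of foreign government bonds by domestic residents 568.88, acquisition of a foreign subsidiary by a resident firm (outward FDI) 782.38; primary income: dividends paid to foreign shareholders of resident firms 479.46, interest received on holdings of foreign bonds 286.15, reinvested earnings on direct investment abroad 443.61, compensation paid to foreign seasonal workers 217.98; secondary income: personal remittances received from nationals working abroad 195.94.)

2443.25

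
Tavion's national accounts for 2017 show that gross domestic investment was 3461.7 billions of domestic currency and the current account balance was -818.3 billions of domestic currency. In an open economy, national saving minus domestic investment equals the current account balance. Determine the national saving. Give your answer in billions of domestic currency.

S = I + CA = 3461.7 + (-818.3) = 2643.4

2643.4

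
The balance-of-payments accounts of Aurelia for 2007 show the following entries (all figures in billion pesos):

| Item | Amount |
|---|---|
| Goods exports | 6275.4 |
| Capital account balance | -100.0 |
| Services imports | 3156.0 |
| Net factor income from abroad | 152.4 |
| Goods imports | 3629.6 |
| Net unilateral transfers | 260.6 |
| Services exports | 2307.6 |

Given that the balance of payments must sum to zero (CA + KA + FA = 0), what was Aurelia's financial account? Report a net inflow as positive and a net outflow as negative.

Goods balance = 6275.4 - 3629.6 = 2645.8
Services balance = 2307.6 - 3156.0 = -848.4
Trade balance (goods + services) = 2645.8 + (-848.4) = 1797.4
Net primary income = 152.4
Net secondary income = 260.6
Current account = 1797.4 + 152.4 + 260.6 = 2210.4
Financial account = -(2210.4 + (-100.0)) = -2110.4

-2110.4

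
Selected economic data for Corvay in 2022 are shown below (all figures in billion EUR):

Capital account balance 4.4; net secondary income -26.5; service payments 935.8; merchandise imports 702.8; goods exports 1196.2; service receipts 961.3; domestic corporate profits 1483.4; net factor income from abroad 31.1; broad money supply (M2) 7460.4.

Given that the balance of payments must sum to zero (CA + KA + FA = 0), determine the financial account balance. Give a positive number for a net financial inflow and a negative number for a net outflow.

-527.9

Goods balance = 1196.2 - 702.8 = 493.4
Services balance = 961.3 - 935.8 = 25.5
Trade balance (goods + services) = 493.4 + 25.5 = 518.9
Net primary income = 31.1
Net secondary income = -26.5
Current account = 518.9 + 31.1 + (-26.5) = 523.5
Financial account = -(523.5 + 4.4) = -527.9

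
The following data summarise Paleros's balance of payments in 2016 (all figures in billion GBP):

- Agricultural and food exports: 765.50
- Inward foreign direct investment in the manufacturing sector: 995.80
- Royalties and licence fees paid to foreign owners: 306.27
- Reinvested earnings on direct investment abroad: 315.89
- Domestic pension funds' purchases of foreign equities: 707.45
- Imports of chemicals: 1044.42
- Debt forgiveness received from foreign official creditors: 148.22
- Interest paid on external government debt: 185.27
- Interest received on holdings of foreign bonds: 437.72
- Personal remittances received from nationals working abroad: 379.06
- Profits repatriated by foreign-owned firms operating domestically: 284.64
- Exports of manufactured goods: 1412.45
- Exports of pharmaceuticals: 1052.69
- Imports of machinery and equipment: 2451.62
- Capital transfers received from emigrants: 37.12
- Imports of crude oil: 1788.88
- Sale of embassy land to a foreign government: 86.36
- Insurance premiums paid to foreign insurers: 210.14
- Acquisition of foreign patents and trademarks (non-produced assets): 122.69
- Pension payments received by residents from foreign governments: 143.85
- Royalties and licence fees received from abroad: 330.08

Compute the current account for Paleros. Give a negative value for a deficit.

-1434.00

Goods: -1788.88 + 765.50 - 2451.62 + 1412.45 - 1044.42 + 1052.69 = -2054.28
Services: -210.14 - 306.27 + 330.08 = -186.33
Primary income: 437.72 - 185.27 + 315.89 - 284.64 = 283.70
Secondary income: 143.85 + 379.06 = 522.91
Current account = (-2054.28) + (-186.33) + 283.70 + 522.91 = -1434.00
(Excluded from the current account — financial account: inward foreign direct investment in the manufacturing sector 995.80, domestic pension funds' purchases of foreign equities 707.45; capital account: debt forgiveness received from foreign official creditors 148.22, capital transfers received from emigrants 37.12, sale of embassy land to a foreign government 86.36, acquisition of foreign patents and trademarks (non-produced assets) 122.69.)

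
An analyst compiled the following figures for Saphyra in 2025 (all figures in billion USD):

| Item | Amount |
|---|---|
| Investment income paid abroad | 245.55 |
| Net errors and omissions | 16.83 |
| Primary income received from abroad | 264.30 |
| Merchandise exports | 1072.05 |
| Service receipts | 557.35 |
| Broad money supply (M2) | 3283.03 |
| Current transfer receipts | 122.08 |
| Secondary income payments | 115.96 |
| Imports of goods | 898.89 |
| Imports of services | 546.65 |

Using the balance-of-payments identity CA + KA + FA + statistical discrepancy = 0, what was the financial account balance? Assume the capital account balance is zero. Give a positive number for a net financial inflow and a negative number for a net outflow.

-225.56

Goods balance = 1072.05 - 898.89 = 173.16
Services balance = 557.35 - 546.65 = 10.70
Trade balance (goods + services) = 173.16 + 10.70 = 183.86
Net primary income = 264.30 - 245.55 = 18.75
Net secondary income = 122.08 - 115.96 = 6.12
Current account = 183.86 + 18.75 + 6.12 = 208.73
Financial account = -(208.73 + 16.83) = -225.56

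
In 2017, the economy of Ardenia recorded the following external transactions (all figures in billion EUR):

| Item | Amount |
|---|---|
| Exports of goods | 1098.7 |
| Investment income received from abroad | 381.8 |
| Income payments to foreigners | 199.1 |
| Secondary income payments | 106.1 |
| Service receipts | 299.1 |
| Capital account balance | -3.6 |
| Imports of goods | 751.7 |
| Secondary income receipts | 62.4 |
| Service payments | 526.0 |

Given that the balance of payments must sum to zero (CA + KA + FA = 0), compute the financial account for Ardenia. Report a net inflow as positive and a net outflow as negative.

Goods balance = 1098.7 - 751.7 = 347.0
Services balance = 299.1 - 526.0 = -226.9
Trade balance (goods + services) = 347.0 + (-226.9) = 120.1
Net primary income = 381.8 - 199.1 = 182.7
Net secondary income = 62.4 - 106.1 = -43.7
Current account = 120.1 + 182.7 + (-43.7) = 259.1
Financial account = -(259.1 + (-3.6)) = -255.5

-255.5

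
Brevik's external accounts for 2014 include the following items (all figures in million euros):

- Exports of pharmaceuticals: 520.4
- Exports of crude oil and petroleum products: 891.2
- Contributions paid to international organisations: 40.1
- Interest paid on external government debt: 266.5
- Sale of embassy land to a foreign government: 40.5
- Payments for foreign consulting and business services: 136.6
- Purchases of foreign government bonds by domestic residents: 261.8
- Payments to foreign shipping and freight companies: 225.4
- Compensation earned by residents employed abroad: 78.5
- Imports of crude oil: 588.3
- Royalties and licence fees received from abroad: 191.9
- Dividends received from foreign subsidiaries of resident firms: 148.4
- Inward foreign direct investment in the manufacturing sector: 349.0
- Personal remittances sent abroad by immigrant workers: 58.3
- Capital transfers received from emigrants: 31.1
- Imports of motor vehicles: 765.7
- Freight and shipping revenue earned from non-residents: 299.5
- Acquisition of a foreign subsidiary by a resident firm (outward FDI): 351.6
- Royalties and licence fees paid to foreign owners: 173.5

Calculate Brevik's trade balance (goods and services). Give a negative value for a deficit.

13.5

Goods: -765.7 + 520.4 - 588.3 + 891.2 = 57.6
Services: -173.5 + 191.9 - 136.6 + 299.5 - 225.4 = -44.1
Trade balance = 57.6 + (-44.1) = 13.5
(Excluded from the trade balance — secondary income: contributions paid to international organisations 40.1, personal remittances sent abroad by immigrant workers 58.3; primary income: interest paid on external government debt 266.5, compensation earned by residents employed abroad 78.5, dividends received from foreign subsidiaries of resident firms 148.4; capital account: sale of embassy land to a foreign government 40.5, capital transfers received from emigrants 31.1; financial account: purchases of foreign government bonds by domestic residents 261.8, inward foreign direct investment in the manufacturing sector 349.0, acquisition of a foreign subsidiary by a resident firm (outward FDI) 351.6.)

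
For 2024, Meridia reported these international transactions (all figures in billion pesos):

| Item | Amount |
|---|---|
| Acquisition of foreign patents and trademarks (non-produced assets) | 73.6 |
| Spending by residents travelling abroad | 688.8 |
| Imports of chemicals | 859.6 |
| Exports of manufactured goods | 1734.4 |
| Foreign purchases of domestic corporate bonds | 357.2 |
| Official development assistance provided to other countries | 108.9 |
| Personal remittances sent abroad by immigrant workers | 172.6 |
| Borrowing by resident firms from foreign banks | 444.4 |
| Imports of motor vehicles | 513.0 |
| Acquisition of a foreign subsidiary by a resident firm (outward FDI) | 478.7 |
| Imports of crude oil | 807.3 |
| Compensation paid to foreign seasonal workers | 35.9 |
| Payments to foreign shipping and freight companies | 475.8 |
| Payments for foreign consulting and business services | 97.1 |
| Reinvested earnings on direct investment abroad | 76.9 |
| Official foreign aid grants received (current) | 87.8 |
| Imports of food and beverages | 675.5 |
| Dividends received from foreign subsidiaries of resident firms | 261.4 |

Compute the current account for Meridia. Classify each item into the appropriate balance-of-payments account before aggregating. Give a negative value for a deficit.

Goods: -675.5 + 1734.4 - 513.0 - 807.3 - 859.6 = -1121.0
Services: -97.1 - 688.8 - 475.8 = -1261.7
Primary income: 76.9 + 261.4 - 35.9 = 302.4
Secondary income: -108.9 + 87.8 - 172.6 = -193.7
Current account = (-1121.0) + (-1261.7) + 302.4 + (-193.7) = -2274.0
(Excluded from the current account — capital account: acquisition of foreign patents and trademarks (non-produced assets) 73.6; financial account: foreign purchases of domestic corporate bonds 357.2, borrowing by resident firms from foreign banks 444.4, acquisition of a foreign subsidiary by a resident firm (outward FDI) 478.7.)

-2274.0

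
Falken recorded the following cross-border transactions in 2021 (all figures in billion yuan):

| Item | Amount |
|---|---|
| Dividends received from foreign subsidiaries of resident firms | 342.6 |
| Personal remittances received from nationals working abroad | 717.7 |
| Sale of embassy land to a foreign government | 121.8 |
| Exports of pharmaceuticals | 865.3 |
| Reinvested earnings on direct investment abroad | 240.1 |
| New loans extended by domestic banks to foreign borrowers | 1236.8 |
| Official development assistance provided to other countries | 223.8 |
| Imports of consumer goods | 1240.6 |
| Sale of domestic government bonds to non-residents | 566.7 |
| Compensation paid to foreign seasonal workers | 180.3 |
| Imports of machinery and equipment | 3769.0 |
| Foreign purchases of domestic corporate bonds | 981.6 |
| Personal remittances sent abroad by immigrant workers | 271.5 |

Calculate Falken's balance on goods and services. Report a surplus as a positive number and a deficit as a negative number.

Goods: -1240.6 + 865.3 - 3769.0 = -4144.3
Trade balance = -4144.3 + 0.0 = -4144.3
(Excluded from the trade balance — primary income: dividends received from foreign subsidiaries of resident firms 342.6, reinvested earnings on direct investment abroad 240.1, compensation paid to foreign seasonal workers 180.3; secondary income: personal remittances received from nationals working abroad 717.7, official development assistance provided to other countries 223.8, personal remittances sent abroad by immigrant workers 271.5; capital account: sale of embassy land to a foreign government 121.8; financial account: new loans extended by domestic banks to foreign borrowers 1236.8, sale of domestic government bonds to non-residents 566.7, foreign purchases of domestic corporate bonds 981.6.)

-4144.3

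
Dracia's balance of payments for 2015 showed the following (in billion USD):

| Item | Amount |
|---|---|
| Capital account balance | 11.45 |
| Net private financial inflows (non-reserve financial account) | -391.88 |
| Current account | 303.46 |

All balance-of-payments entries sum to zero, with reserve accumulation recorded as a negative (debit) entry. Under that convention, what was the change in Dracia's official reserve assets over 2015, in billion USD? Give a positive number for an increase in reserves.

-76.97

Official reserve transactions balance = -(303.46 + 11.45 + (-391.88)) = 76.97
An accumulation of reserves is recorded as a debit (negative entry), so the change in the stock of reserves is the negative of that balance.
Change in official reserves = -(76.97) = -76.97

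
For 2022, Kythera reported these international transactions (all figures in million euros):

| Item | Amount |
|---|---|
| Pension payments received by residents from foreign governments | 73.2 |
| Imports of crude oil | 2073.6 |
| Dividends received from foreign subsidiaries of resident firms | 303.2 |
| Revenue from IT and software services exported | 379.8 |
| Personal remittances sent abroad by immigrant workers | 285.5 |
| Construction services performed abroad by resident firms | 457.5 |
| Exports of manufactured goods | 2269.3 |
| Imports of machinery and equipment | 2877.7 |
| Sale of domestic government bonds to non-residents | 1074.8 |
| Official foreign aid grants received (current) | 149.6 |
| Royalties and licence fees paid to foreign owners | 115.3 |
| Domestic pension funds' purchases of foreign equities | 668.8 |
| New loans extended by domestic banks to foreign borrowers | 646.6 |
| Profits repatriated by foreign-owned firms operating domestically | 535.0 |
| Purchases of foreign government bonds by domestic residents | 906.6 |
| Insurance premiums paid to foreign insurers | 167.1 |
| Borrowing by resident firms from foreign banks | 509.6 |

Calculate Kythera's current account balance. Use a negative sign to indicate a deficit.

Goods: -2877.7 + 2269.3 - 2073.6 = -2682.0
Services: 457.5 + 379.8 - 167.1 - 115.3 = 554.9
Primary income: -535.0 + 303.2 = -231.8
Secondary income: 149.6 + 73.2 - 285.5 = -62.7
Current account = (-2682.0) + 554.9 + (-231.8) + (-62.7) = -2421.6
(Excluded from the current account — financial account: sale of domestic government bonds to non-residents 1074.8, domestic pension funds' purchases of foreign equities 668.8, new loans extended by domestic banks to foreign borrowers 646.6, purchases of foreign government bonds by domestic residents 906.6, borrowing by resident firms from foreign banks 509.6.)

-2421.6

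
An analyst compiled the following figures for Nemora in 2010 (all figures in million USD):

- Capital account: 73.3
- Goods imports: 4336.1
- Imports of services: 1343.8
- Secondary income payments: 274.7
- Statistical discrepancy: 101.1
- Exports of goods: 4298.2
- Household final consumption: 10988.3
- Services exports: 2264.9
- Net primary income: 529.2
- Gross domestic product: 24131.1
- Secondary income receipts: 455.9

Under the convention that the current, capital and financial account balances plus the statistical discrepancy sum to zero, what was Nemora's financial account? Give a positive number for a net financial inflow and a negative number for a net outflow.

-1768.0

Goods balance = 4298.2 - 4336.1 = -37.9
Services balance = 2264.9 - 1343.8 = 921.1
Trade balance (goods + services) = -37.9 + 921.1 = 883.2
Net primary income = 529.2
Net secondary income = 455.9 - 274.7 = 181.2
Current account = 883.2 + 529.2 + 181.2 = 1593.6
Financial account = -(1593.6 + 73.3 + 101.1) = -1768.0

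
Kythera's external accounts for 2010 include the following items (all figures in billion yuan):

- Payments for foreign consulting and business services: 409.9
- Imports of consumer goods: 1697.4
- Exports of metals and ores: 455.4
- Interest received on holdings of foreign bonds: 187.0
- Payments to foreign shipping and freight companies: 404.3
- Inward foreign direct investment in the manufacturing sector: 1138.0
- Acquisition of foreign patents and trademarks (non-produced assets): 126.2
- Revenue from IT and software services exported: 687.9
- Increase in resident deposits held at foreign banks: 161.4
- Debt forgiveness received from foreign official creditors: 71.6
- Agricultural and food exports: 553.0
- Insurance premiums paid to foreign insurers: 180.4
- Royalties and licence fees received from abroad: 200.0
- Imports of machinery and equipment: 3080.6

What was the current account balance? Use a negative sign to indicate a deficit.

Goods: -3080.6 + 553.0 + 455.4 - 1697.4 = -3769.6
Services: -404.3 + 687.9 - 180.4 + 200.0 - 409.9 = -106.7
Primary income: 187.0
Current account = (-3769.6) + (-106.7) + 187.0 = -3689.3
(Excluded from the current account — financial account: inward foreign direct investment in the manufacturing sector 1138.0, increase in resident deposits held at foreign banks 161.4; capital account: acquisition of foreign patents and trademarks (non-produced assets) 126.2, debt forgiveness received from foreign official creditors 71.6.)

-3689.3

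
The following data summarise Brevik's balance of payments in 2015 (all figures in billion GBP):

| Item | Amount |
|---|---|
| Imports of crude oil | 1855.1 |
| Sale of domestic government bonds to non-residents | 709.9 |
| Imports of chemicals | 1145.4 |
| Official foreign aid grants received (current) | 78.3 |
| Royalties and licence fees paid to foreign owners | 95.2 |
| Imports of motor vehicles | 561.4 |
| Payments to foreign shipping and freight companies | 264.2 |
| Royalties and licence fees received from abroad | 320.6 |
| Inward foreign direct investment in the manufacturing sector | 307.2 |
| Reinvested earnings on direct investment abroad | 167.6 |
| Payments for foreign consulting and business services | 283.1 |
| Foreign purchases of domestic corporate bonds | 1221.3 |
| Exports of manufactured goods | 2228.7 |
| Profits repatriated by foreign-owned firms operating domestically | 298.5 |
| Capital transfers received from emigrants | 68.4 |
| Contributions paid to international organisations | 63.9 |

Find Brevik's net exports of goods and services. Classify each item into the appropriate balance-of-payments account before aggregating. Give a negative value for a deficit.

Goods: -1855.1 - 561.4 - 1145.4 + 2228.7 = -1333.2
Services: -95.2 - 283.1 + 320.6 - 264.2 = -321.9
Trade balance = -1333.2 + (-321.9) = -1655.1
(Excluded from the trade balance — financial account: sale of domestic government bonds to non-residents 709.9, inward foreign direct investment in the manufacturing sector 307.2, foreign purchases of domestic corporate bonds 1221.3; secondary income: official foreign aid grants received (current) 78.3, contributions paid to international organisations 63.9; primary income: reinvested earnings on direct investment abroad 167.6, profits repatriated by foreign-owned firms operating domestically 298.5; capital account: capital transfers received from emigrants 68.4.)

-1655.1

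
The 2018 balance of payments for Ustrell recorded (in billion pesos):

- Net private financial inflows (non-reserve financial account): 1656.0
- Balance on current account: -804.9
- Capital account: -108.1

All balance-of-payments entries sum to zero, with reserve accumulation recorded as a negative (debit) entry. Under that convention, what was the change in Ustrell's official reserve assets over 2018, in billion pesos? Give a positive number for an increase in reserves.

743.0

Official reserve transactions balance = -((-804.9) + (-108.1) + 1656.0) = -743.0
An accumulation of reserves is recorded as a debit (negative entry), so the change in the stock of reserves is the negative of that balance.
Change in official reserves = -(-743.0) = 743.0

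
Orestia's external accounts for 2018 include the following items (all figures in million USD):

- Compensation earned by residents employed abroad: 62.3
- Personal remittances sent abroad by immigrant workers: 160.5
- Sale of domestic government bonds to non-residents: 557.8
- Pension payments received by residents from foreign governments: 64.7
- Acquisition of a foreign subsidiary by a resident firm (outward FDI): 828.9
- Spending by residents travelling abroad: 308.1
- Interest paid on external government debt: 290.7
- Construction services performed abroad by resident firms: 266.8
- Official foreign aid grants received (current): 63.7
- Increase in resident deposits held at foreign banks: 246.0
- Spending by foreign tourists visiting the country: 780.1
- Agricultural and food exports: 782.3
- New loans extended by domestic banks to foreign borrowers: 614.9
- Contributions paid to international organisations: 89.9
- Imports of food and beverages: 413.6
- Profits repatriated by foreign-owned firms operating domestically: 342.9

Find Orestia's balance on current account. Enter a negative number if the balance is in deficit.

Goods: -413.6 + 782.3 = 368.7
Services: 780.1 - 308.1 + 266.8 = 738.8
Primary income: -342.9 + 62.3 - 290.7 = -571.3
Secondary income: 63.7 + 64.7 - 89.9 - 160.5 = -122.0
Current account = 368.7 + 738.8 + (-571.3) + (-122.0) = 414.2
(Excluded from the current account — financial account: sale of domestic government bonds to non-residents 557.8, acquisition of a foreign subsidiary by a resident firm (outward FDI) 828.9, increase in resident deposits held at foreign banks 246.0, new loans extended by domestic banks to foreign borrowers 614.9.)

414.2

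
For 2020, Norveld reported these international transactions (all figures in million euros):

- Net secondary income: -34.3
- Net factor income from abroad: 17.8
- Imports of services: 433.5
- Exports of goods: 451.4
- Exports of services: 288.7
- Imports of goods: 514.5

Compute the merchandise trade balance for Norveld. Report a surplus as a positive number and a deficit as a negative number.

-63.1

Goods balance = 451.4 - 514.5 = -63.1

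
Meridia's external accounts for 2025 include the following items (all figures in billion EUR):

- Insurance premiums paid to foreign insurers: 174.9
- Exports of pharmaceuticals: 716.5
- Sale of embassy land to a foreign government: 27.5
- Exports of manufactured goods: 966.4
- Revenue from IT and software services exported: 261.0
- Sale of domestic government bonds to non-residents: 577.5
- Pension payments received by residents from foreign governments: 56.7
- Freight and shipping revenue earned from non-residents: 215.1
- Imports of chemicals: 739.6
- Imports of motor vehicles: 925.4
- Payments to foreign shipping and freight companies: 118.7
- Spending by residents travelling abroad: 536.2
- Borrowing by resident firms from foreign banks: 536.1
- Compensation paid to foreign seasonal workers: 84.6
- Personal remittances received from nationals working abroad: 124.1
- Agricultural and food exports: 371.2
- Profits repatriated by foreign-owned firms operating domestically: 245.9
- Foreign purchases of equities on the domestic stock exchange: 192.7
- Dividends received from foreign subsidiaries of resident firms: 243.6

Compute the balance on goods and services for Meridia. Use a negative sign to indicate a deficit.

35.4

Goods: 716.5 - 925.4 + 966.4 + 371.2 - 739.6 = 389.1
Services: -174.9 - 118.7 - 536.2 + 261.0 + 215.1 = -353.7
Trade balance = 389.1 + (-353.7) = 35.4
(Excluded from the trade balance — capital account: sale of embassy land to a foreign government 27.5; financial account: sale of domestic government bonds to non-residents 577.5, borrowing by resident firms from foreign banks 536.1, foreign purchases of equities on the domestic stock exchange 192.7; secondary income: pension payments received by residents from foreign governments 56.7, personal remittances received from nationals working abroad 124.1; primary income: compensation paid to foreign seasonal workers 84.6, profits repatriated by foreign-owned firms operating domestically 245.9, dividends received from foreign subsidiaries of resident firms 243.6.)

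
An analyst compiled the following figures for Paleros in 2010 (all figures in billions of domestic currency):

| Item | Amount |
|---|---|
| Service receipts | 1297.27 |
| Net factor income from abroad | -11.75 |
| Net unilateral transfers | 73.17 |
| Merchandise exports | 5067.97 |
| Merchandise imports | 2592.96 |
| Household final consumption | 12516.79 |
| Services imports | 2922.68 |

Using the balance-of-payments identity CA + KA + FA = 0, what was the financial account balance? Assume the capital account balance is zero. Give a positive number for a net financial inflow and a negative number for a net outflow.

Goods balance = 5067.97 - 2592.96 = 2475.01
Services balance = 1297.27 - 2922.68 = -1625.41
Trade balance (goods + services) = 2475.01 + (-1625.41) = 849.60
Net primary income = -11.75
Net secondary income = 73.17
Current account = 849.60 + (-11.75) + 73.17 = 911.02
Financial account = -(911.02) = -911.02

-911.02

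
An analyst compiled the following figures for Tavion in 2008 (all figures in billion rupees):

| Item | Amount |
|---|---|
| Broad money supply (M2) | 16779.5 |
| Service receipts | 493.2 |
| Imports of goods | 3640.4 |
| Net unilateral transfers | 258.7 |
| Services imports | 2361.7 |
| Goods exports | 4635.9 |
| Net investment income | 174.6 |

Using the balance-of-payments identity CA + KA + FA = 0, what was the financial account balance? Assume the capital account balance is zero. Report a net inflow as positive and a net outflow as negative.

Goods balance = 4635.9 - 3640.4 = 995.5
Services balance = 493.2 - 2361.7 = -1868.5
Trade balance (goods + services) = 995.5 + (-1868.5) = -873.0
Net primary income = 174.6
Net secondary income = 258.7
Current account = -873.0 + 174.6 + 258.7 = -439.7
Financial account = -(-439.7) = 439.7

439.7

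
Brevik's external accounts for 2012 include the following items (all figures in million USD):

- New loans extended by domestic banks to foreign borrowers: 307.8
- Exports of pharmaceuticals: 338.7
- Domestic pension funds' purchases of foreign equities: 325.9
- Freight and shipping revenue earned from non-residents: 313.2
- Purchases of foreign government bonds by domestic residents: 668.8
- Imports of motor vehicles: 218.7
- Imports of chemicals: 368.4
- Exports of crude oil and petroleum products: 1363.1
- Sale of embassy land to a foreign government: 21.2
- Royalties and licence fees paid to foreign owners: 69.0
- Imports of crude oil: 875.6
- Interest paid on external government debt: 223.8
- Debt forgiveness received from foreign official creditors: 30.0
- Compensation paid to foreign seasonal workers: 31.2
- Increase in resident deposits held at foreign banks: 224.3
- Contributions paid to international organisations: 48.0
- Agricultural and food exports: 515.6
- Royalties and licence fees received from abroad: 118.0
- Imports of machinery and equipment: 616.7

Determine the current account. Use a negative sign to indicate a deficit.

Goods: -218.7 - 368.4 + 515.6 - 616.7 + 1363.1 - 875.6 + 338.7 = 138.0
Services: -69.0 + 313.2 + 118.0 = 362.2
Primary income: -223.8 - 31.2 = -255.0
Secondary income: -48.0
Current account = 138.0 + 362.2 + (-255.0) + (-48.0) = 197.2
(Excluded from the current account — financial account: new loans extended by domestic banks to foreign borrowers 307.8, domestic pension funds' purchases of foreign equities 325.9, purchases of foreign government bonds by domestic residents 668.8, increase in resident deposits held at foreign banks 224.3; capital account: sale of embassy land to a foreign government 21.2, debt forgiveness received from foreign official creditors 30.0.)

197.2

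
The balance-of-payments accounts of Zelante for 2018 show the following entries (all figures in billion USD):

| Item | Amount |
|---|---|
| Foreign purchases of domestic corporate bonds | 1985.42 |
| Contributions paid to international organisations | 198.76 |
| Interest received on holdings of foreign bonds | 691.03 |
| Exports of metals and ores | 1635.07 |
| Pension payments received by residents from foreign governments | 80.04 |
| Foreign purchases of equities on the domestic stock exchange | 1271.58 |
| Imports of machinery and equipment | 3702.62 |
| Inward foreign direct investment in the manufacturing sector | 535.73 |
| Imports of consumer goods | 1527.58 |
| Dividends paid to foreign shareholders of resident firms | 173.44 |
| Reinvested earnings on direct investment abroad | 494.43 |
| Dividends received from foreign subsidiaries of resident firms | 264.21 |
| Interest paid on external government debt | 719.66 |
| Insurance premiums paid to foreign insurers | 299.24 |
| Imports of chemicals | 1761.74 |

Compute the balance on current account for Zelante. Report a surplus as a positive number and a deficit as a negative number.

-5218.26

Goods: -1761.74 - 1527.58 - 3702.62 + 1635.07 = -5356.87
Services: -299.24
Primary income: 264.21 + 494.43 + 691.03 - 173.44 - 719.66 = 556.57
Secondary income: -198.76 + 80.04 = -118.72
Current account = (-5356.87) + (-299.24) + 556.57 + (-118.72) = -5218.26
(Excluded from the current account — financial account: foreign purchases of domestic corporate bonds 1985.42, foreign purchases of equities on the domestic stock exchange 1271.58, inward foreign direct investment in the manufacturing sector 535.73.)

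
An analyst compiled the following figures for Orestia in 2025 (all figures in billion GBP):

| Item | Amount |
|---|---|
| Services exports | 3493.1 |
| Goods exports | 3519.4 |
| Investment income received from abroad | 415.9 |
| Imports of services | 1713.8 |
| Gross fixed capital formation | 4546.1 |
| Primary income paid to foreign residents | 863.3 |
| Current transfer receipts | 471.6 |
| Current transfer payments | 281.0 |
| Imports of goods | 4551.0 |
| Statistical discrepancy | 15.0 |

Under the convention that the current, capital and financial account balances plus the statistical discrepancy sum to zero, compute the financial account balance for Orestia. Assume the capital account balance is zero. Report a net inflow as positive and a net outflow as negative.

-505.9

Goods balance = 3519.4 - 4551.0 = -1031.6
Services balance = 3493.1 - 1713.8 = 1779.3
Trade balance (goods + services) = -1031.6 + 1779.3 = 747.7
Net primary income = 415.9 - 863.3 = -447.4
Net secondary income = 471.6 - 281.0 = 190.6
Current account = 747.7 + (-447.4) + 190.6 = 490.9
Financial account = -(490.9 + 15.0) = -505.9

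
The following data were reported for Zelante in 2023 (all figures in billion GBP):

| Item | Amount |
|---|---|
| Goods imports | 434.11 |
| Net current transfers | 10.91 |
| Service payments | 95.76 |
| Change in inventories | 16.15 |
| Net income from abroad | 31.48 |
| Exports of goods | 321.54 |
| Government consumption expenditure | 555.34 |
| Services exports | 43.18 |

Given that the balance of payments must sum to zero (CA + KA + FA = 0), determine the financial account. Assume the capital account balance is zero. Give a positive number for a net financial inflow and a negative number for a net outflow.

Goods balance = 321.54 - 434.11 = -112.57
Services balance = 43.18 - 95.76 = -52.58
Trade balance (goods + services) = -112.57 + (-52.58) = -165.15
Net primary income = 31.48
Net secondary income = 10.91
Current account = -165.15 + 31.48 + 10.91 = -122.76
Financial account = -(-122.76) = 122.76

122.76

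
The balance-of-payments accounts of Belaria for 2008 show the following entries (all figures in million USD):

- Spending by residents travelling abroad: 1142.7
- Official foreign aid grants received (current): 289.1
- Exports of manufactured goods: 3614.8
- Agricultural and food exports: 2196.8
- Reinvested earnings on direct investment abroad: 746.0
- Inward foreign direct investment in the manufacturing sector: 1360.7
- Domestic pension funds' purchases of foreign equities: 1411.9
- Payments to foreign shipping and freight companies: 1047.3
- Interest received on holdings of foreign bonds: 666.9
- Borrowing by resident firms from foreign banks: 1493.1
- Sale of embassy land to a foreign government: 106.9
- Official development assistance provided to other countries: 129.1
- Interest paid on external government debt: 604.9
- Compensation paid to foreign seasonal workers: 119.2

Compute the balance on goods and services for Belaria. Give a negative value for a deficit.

3621.6

Goods: 2196.8 + 3614.8 = 5811.6
Services: -1047.3 - 1142.7 = -2190.0
Trade balance = 5811.6 + (-2190.0) = 3621.6
(Excluded from the trade balance — secondary income: official foreign aid grants received (current) 289.1, official development assistance provided to other countries 129.1; primary income: reinvested earnings on direct investment abroad 746.0, interest received on holdings of foreign bonds 666.9, interest paid on external government debt 604.9, compensation paid to foreign seasonal workers 119.2; financial account: inward foreign direct investment in the manufacturing sector 1360.7, domestic pension funds' purchases of foreign equities 1411.9, borrowing by resident firms from foreign banks 1493.1; capital account: sale of embassy land to a foreign government 106.9.)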